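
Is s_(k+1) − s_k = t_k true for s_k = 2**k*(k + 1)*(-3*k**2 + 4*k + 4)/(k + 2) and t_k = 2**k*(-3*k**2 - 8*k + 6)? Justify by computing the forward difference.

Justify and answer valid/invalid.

s_(k+1) = 2**(k + 1)*(-3*k**3 - 8*k**2 + k + 10)/(k + 3)
s_(k+1) − s_k = 2**k*(-3*k**4 - 20*k**3 - 41*k**2 - 4*k + 28)/(k**2 + 5*k + 6)
(s_(k+1) − s_k) − t_k = 2**k*(3*k**3 + 11*k**2 + 14*k - 8)/(k**2 + 5*k + 6)

Invalid: residual 2**k*(3*k**3 + 11*k**2 + 14*k - 8)/(k**2 + 5*k + 6) ≠ 0.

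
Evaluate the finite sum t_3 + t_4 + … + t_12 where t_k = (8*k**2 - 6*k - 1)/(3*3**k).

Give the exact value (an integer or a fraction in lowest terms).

Σ = 2420318/1594323

r(k) = (8*k**2 + 10*k + 1)/(3*(8*k**2 - 6*k - 1)) after simplifying.
Take A(k)=1/3, B(k)=1, C(k)=k**2 - 3*k/4 - 1/8.
Set up (1/3)·f(k+1) − (1)·f(k) − (k**2 - 3*k/4 - 1/8) = 0.
Bound: deg f ≤ 2.
Solving with deg f ≤ 2: f(k) = -3*(4*k**2 + k + 2)/8.
So s_k = (B(k−1)f/C)·t_k = (-3*(4*k**2 + k + 2)/(8*k**2 - 6*k - 1))·t_k = (-4*k**2 - k - 2)/3**k.
s_(k+1) − s_k = (8*k**2 - 6*k - 1)/(3*3**k) = t_k.
Evaluate s at k=13 and k=3: -691/1594323 and -41/27; difference 2420318/1594323.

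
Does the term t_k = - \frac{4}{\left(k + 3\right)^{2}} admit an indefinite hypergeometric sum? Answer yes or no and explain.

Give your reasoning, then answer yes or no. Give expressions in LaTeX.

The ratio is (k + 3)**2/(k + 4)**2.
A = k**2 + 6*k + 9, B = k**2 + 8*k + 16, C = 1.
f must satisfy (k**2 + 6*k + 9)·f(k+1) − (k**2 + 6*k + 9)·f(k) = 1.
Degrees (2,2,0) ⇒ d ≤ 0.
Generic f = c0 gives residual -1; -1 = 0 cannot hold, so t_k is not Gosper-summable.

No — the linear system for f has no solution.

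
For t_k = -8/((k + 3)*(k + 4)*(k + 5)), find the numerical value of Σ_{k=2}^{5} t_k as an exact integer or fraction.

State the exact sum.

Σ = -4/45

Ratio r(k) = (k + 3)/(k + 6).
Gosper form: A/B · C(k+1)/C(k) with A=k + 3, B=k + 6, C=1.
Need (k + 3)·f(k+1) − (k + 5)·f(k) = 1.
d = 2 from the (1,1,0) case.
Solving with deg f ≤ 2: f(k) = k*(k + 7)/24.
So s_k = (B(k−1)f/C)·t_k = (k*(k + 5)*(k + 7)/24)·t_k = k*(-k - 7)/(3*(k + 3)*(k + 4)).
Δs = -8/(k**3 + 12*k**2 + 47*k + 60), as required.
Sum = s_(6) − s_(2); s_(6) = -13/45, s_(2) = -1/5 ⇒ -4/45.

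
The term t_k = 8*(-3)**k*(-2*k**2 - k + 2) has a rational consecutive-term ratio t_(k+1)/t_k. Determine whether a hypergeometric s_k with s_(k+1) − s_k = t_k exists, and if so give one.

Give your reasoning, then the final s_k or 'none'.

Step 1: r(k) = 3*(-k - 2*(k + 1)**2 + 1)/(2*k**2 + k - 2).
So A=-3 and B=1, with C=k**2 + k/2 - 1.
Solve (-3)·f(k+1) − (1)·f(k) = k**2 + k/2 - 1.
Bound: deg f ≤ 2.
Match coefficients ⇒ f(k) = -(k**2 - k - 1)/4.
Get s_k = R·t_k = 4*(-3)**k*(k**2 - k - 1) with R(k) = B(k−1)f(k)/C(k) = -(k**2 - k - 1)/(2*(2*k**2 + k - 2)).
s_(k+1) − s_k = 8*(-3)**k*(-2*k**2 - k + 2) = t_k.

s_k = 4*(-3)**k*(k**2 - k - 1)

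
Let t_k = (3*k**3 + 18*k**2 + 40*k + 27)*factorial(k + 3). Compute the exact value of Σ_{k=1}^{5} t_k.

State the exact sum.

r(k) = (3*k**4 + 39*k**3 + 193*k**2 + 428*k + 352)/(3*k**3 + 18*k**2 + 40*k + 27) after simplifying.
So A=k + 4 and B=1, with C=k**3 + 6*k**2 + 40*k/3 + 9.
Set up (k + 4)·f(k+1) − (1)·f(k) − (k**3 + 6*k**2 + 40*k/3 + 9) = 0.
deg f ≤ 2 (via 1,0,3).
Coefficient equations give f(k) = (3*k**2 + 3*k + 1)/3.
Then R = B(k−1)f/C = (3*k**2 + 3*k + 1)/(3*k**3 + 18*k**2 + 40*k + 27), so s_k = R(k)·t_k = (3*k**2 + 3*k + 1)*factorial(k + 3).
Δs = (3*k**3 + 18*k**2 + 40*k + 27)*factorial(k + 3), as required.
Σ_(k=1)^(5) t_k = s_(6) − s_(1) = 46085760 − (168) = 46085592.

Σ = 46085592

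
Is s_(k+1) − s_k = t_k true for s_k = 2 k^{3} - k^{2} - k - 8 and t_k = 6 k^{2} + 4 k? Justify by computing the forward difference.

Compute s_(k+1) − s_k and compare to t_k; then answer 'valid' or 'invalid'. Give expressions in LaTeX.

valid; difference matches t_k

s_(k+1) = -k + 2*(k + 1)**3 - (k + 1)**2 - 9
s_(k+1) − s_k = 2*k*(3*k + 2)
(s_(k+1) − s_k) − t_k = 0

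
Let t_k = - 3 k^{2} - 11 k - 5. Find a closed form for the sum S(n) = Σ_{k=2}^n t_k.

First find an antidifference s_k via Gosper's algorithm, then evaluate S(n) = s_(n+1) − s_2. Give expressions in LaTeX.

S(n) = - n^{3} - 7 n^{2} - 11 n + 19

t_(k+1)/t_k = (3*k**2 + 17*k + 19)/(3*k**2 + 11*k + 5).
Factor: A=1; B=1; C=k**2 + 11*k/3 + 5/3.
Set up (1)·f(k+1) − (1)·f(k) − (k**2 + 11*k/3 + 5/3) = 0.
deg f ≤ 3 (via 0,0,2).
Match coefficients ⇒ f(k) = k**2*(k + 4)/3.
Certificate R = B(k−1)f/C = k**2*(k + 4)/(3*k**2 + 11*k + 5) gives s_k = k**2*(-k - 4).
Δs = -3*k**2 - 11*k - 5, as required.
Evaluate: s_(n+1) = -n**3 - 7*n**2 - 11*n - 5; subtract s_(2) = -24 ⇒ S(n) = -n**3 - 7*n**2 - 11*n + 19.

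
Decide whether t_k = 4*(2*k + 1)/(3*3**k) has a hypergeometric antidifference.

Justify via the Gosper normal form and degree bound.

Yes. s_k = 4*(-k - 1)/3**k.

Step 1: r(k) = (2*k + 3)/(3*(2*k + 1)).
Take A(k)=1/3, B(k)=1, C(k)=k + 1/2.
Solve (1/3)·f(k+1) − (1)·f(k) = k + 1/2.
From deg A=0, deg B=0, deg C=1: d=1.
Solving with deg f ≤ 1: f(k) = -3*(k + 1)/2.
Certificate R = B(k−1)f/C = -3*(k + 1)/(2*k + 1) gives s_k = 4*(-k - 1)/3**k.
Check: Δs_k = 4*(2*k + 1)/(3*3**k). ✓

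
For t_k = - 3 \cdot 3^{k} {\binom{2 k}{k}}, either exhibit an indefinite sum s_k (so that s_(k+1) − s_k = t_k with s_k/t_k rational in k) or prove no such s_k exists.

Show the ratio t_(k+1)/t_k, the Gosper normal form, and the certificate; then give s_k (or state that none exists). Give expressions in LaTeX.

not Gosper-summable; s_k does not exist

t_(k+1)/t_k = 6*(2*k + 1)/(k + 1).
A = 12*k + 6, B = k + 1, C = 1.
Key eq: (12*k + 6)·f(k+1) = (k)·f(k) + (1).
Degrees (1,1,0) ⇒ d ≤ -1.
d = -1 < 0 ⇒ no nonzero polynomial f; not summable.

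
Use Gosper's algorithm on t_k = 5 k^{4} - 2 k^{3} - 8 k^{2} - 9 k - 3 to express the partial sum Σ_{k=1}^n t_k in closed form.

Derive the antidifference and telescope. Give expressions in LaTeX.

S(n) = n \left(n^{4} + 2 n^{3} - 2 n^{2} - 9 n - 9\right)

t_(k+1)/t_k = (5*k**4 + 18*k**3 + 16*k**2 - 11*k - 17)/(5*k**4 - 2*k**3 - 8*k**2 - 9*k - 3).
Factor: A=1; B=1; C=k**4 - 2*k**3/5 - 8*k**2/5 - 9*k/5 - 3/5.
Set up (1)·f(k+1) − (1)·f(k) − (k**4 - 2*k**3/5 - 8*k**2/5 - 9*k/5 - 3/5) = 0.
d = 5 from the (0,0,4) case.
Solving with deg f ≤ 5: f(k) = k**2*(k**3 - 3*k**2 - 1)/5.
R(k) = B(k−1)·f(k)/C(k) = k**2*(k**3 - 3*k**2 - 1)/(5*k**4 - 2*k**3 - 8*k**2 - 9*k - 3); s_k = R·t_k = k**5 - 3*k**4 - k**2.
Δs = 5*k**4 - 2*k**3 - 8*k**2 - 9*k - 3, as required.
Telescope: S(n) = s_(n+1) − s_(1) = n**5 + 2*n**4 - 2*n**3 - 9*n**2 - 9*n - 3 − (-3) = n*(n**4 + 2*n**3 - 2*n**2 - 9*n - 9).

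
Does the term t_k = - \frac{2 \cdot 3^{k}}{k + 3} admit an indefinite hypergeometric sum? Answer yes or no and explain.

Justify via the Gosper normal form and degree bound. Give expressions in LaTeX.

No; the degree bound rules out any f.

Step 1: r(k) = 3*(k + 3)/(k + 4).
A = 3*k + 9, B = k + 4, C = 1.
Solve (3*k + 9)·f(k+1) − (k + 3)·f(k) = 1.
deg f ≤ -1 (via 1,1,0).
Negative degree bound (-1): no f exists, t_k not Gosper-summable.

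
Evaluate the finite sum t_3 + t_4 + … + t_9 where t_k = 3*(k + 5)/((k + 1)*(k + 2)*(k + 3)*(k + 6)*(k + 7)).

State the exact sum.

t_(k+1)/t_k = (k + 1)*(k + 6)**2/((k + 4)*(k + 5)*(k + 8)).
Gosper form: A/B · C(k+1)/C(k) with A=k + 1, B=k + 8, C=k**3 + 14*k**2 + 65*k + 100.
Need (k + 1)·f(k+1) − (k + 7)·f(k) = k**3 + 14*k**2 + 65*k + 100.
Bound: deg f ≤ 6.
Solving with deg f ≤ 6: f(k) = k*(k + 3)*(k + 4)**2*(k + 5)**2/36.
So s_k = (B(k−1)f/C)·t_k = (k*(k + 3)*(k + 4)*(k + 7)/36)·t_k = k*(k**2 + 9*k + 20)/(12*(k**3 + 9*k**2 + 20*k + 12)).
Verify: 3*(k + 5)/(k**5 + 19*k**4 + 131*k**3 + 401*k**2 + 540*k + 252) matches t_k.
Evaluate s at k=10 and k=3: 175/2112 and 7/90; difference 161/31680.

Σ = 161/31680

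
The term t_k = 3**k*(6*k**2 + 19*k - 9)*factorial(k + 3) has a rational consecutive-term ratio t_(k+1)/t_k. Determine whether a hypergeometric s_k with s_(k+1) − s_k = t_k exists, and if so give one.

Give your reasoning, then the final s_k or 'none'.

Step 1: r(k) = 3*(6*k**3 + 55*k**2 + 140*k + 64)/(6*k**2 + 19*k - 9).
Factor: A=3*k + 12; B=1; C=k**2 + 19*k/6 - 3/2.
Key eq: (3*k + 12)·f(k+1) = (1)·f(k) + (k**2 + 19*k/6 - 3/2).
Bound: deg f ≤ 1.
Solving with deg f ≤ 1: f(k) = (2*k - 3)/6.
Certificate R = B(k−1)f/C = (2*k - 3)/(6*k**2 + 19*k - 9) gives s_k = 3**k*(2*k - 3)*factorial(k + 3).
Verify: 3**k*(6*k**2 + 19*k - 9)*factorial(k + 3) matches t_k.

s_k = 3**k*(2*k - 3)*factorial(k + 3)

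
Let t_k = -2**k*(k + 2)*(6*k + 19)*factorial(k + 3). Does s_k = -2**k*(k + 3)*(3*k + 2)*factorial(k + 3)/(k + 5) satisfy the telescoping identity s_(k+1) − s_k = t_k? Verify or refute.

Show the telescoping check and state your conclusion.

s_(k+1) = -2**(k + 1)*(k + 4)*(3*k + 5)*factorial(k + 4)/(k + 6)
s_(k+1) − s_k = -2**k*(6*k**4 + 85*k**3 + 437*k**2 + 968*k + 764)*factorial(k + 3)/((k + 5)*(k + 6))
(s_(k+1) − s_k) − t_k = 2**(k + 1)*(6*k**3 + 61*k**2 + 190*k + 188)*factorial(k + 3)/((k + 5)*(k + 6))

Invalid: residual 2**(k + 1)*(6*k**3 + 61*k**2 + 190*k + 188)*factorial(k + 3)/((k + 5)*(k + 6)) ≠ 0.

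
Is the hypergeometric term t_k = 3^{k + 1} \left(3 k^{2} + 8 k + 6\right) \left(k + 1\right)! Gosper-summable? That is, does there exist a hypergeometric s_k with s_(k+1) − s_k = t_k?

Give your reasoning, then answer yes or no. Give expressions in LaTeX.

The ratio is 3*(3*k**3 + 20*k**2 + 45*k + 34)/(3*k**2 + 8*k + 6).
So A=3*k + 6 and B=1, with C=k**2 + 8*k/3 + 2.
Key eq: (3*k + 6)·f(k+1) = (1)·f(k) + (k**2 + 8*k/3 + 2).
Degrees (1,0,2) ⇒ d ≤ 1.
Match coefficients ⇒ f(k) = k/3.
Then R = B(k−1)f/C = k/(3*k**2 + 8*k + 6), so s_k = R(k)·t_k = 3**(k + 1)*k*factorial(k + 1).
Check: Δs_k = 3**(k + 1)*(3*k**2 + 8*k + 6)*factorial(k + 1). ✓

Yes. s_k = 3^{k + 1} k \left(k + 1\right)!.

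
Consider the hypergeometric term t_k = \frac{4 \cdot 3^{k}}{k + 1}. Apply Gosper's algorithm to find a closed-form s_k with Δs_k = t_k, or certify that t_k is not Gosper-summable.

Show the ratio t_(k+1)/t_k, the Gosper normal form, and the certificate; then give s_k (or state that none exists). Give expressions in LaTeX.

Step 1: r(k) = 3*(k + 1)/(k + 2).
Gosper form: A/B · C(k+1)/C(k) with A=3*k + 3, B=k + 2, C=1.
Key eq: (3*k + 3)·f(k+1) = (k + 1)·f(k) + (1).
From deg A=1, deg B=1, deg C=0: d=-1.
Negative degree bound (-1): no f exists, t_k not Gosper-summable.

not Gosper-summable; s_k does not exist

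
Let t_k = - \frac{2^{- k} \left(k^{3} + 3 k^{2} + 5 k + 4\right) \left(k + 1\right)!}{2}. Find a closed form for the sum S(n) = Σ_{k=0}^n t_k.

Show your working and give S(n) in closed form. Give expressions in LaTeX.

S(n) = - 2^{- n - 1} \left(2^{n + 1} + n^{4} n! + 6 n^{3} n! + 12 n^{2} n! + 9 n n! + 2 n!\right)

Step 1: r(k) = (k**4 + 8*k**3 + 26*k**2 + 41*k + 26)/(2*(k**3 + 3*k**2 + 5*k + 4)).
Normal form (A,B,C) = (k/2 + 1, 1, k**3 + 3*k**2 + 5*k + 4).
f must satisfy (k/2 + 1)·f(k+1) − (1)·f(k) = k**3 + 3*k**2 + 5*k + 4.
Bound: deg f ≤ 2.
Match coefficients ⇒ f(k) = 2*(k**2 + k - 1).
Get s_k = R·t_k = -(k**2 + k - 1)*factorial(k + 1)/2**k with R(k) = B(k−1)f(k)/C(k) = 2*(k**2 + k - 1)/(k**3 + 3*k**2 + 5*k + 4).
Verify: -(k**3 + 3*k**2 + 5*k + 4)*factorial(k + 1)/(2*2**k) matches t_k.
Evaluate: s_(n+1) = -2**(-n - 1)*(n**2 + 3*n + 1)*factorial(n + 2); subtract s_(0) = 1 ⇒ S(n) = -2**(-n - 1)*(2**(n + 1) + n**4*factorial(n) + 6*n**3*factorial(n) + 12*n**2*factorial(n) + 9*n*factorial(n) + 2*factorial(n)).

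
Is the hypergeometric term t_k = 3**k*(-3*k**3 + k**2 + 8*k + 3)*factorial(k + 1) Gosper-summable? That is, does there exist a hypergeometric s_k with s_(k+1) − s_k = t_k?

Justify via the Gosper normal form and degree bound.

Ratio r(k) = 3*(3*k**4 + 14*k**3 + 15*k**2 - 11*k - 18)/(3*k**3 - k**2 - 8*k - 3).
Take A(k)=3*k + 6, B(k)=1, C(k)=k**3 - k**2/3 - 8*k/3 - 1.
Need (3*k + 6)·f(k+1) − (1)·f(k) = k**3 - k**2/3 - 8*k/3 - 1.
deg f ≤ 2 (via 1,0,3).
Match coefficients ⇒ f(k) = (k - 3)*(k - 1)/3.
Get s_k = R·t_k = -3**k*(k - 3)*(k - 1)*factorial(k + 1) with R(k) = B(k−1)f(k)/C(k) = (k - 3)*(k - 1)/(3*k**3 - k**2 - 8*k - 3).
Δs = 3**k*(-3*k**3 + k**2 + 8*k + 3)*factorial(k + 1), as required.

Yes. s_k = -3**k*(k - 3)*(k - 1)*factorial(k + 1).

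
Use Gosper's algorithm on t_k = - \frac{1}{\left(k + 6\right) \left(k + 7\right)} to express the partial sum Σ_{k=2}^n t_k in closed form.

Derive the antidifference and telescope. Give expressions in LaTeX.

t_(k+1)/t_k = (k + 6)/(k + 8).
Factor: A=k + 6; B=k + 8; C=1.
Set up (k + 6)·f(k+1) − (k + 7)·f(k) − (1) = 0.
Bound: deg f ≤ 1.
Coefficient equations give f(k) = k/6.
Get s_k = R·t_k = -k/(6*k + 36) with R(k) = B(k−1)f(k)/C(k) = k*(k + 7)/6.
Verify: -1/(k**2 + 13*k + 42) matches t_k.
s_(n+1) = (-n - 1)/(6*(n + 7)) and s_(2) = -1/24, so S(n) = (1 - n)/(8*(n + 7)).

S(n) = \frac{1 - n}{8 \left(n + 7\right)}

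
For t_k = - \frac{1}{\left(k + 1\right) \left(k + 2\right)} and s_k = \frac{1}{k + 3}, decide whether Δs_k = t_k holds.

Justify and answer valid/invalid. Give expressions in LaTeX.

Invalid: residual \frac{2 \left(2 k + 5\right)}{k^{4} + 10 k^{3} + 35 k^{2} + 50 k + 24} ≠ 0.

s_(k+1) = 1/(k + 4)
s_(k+1) − s_k = -1/((k + 3)*(k + 4))
(s_(k+1) − s_k) − t_k = 2*(2*k + 5)/(k**4 + 10*k**3 + 35*k**2 + 50*k + 24)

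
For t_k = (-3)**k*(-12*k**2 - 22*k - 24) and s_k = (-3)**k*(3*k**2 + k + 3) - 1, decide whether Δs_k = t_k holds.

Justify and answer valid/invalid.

Valid: the claim telescopes to t_k.

s_(k+1) = (-3)**(k + 1)*(k + 3*(k + 1)**2 + 4) - 1
s_(k+1) − s_k = (-3)**k*(-12*k**2 - 22*k - 24)
(s_(k+1) − s_k) − t_k = 0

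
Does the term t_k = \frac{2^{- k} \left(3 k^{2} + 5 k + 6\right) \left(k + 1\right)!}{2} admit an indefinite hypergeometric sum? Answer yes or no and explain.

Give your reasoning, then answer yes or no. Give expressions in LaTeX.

Yes. s_k = 2^{- k} \left(3 k + 2\right) \left(k + 1\right)!.

Step 1: r(k) = (k + 2)*(5*k + 3*(k + 1)**2 + 11)/(2*(3*k**2 + 5*k + 6)).
Factor: A=k/2 + 1; B=1; C=k**2 + 5*k/3 + 2.
Key eq: (k/2 + 1)·f(k+1) = (1)·f(k) + (k**2 + 5*k/3 + 2).
d = 1 from the (1,0,2) case.
Solving with deg f ≤ 1: f(k) = 2*(3*k + 2)/3.
Certificate R = B(k−1)f/C = 2*(3*k + 2)/(3*k**2 + 5*k + 6) gives s_k = (3*k + 2)*factorial(k + 1)/2**k.
Verify: (3*k**2 + 5*k + 6)*factorial(k + 1)/(2*2**k) matches t_k.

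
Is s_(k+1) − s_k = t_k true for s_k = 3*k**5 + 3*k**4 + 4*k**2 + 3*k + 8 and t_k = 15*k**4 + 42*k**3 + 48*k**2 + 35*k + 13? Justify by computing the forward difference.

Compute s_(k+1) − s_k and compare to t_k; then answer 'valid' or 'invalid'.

s_(k+1) = 3*k + 3*(k + 1)**5 + 3*(k + 1)**4 + 4*(k + 1)**2 + 11
s_(k+1) − s_k = 15*k**4 + 42*k**3 + 48*k**2 + 35*k + 13
(s_(k+1) − s_k) − t_k = 0

valid (s_(k+1) − s_k reduces to t_k)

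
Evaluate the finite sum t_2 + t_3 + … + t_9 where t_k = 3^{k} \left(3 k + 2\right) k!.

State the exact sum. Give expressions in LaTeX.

Ratio r(k) = 3*(k + 1)*(3*k + 5)/(3*k + 2).
Factor: A=3*k + 3; B=1; C=k + 2/3.
Solve (3*k + 3)·f(k+1) − (1)·f(k) = k + 2/3.
d = 0 from the (1,0,1) case.
A polynomial solution: f(k) = 1/3.
Get s_k = R·t_k = 3**k*factorial(k) with R(k) = B(k−1)f(k)/C(k) = 1/(3*k + 2).
Δs = 3**k*(3*k + 2)*factorial(k), as required.
Telescoping: Σ = s_(10) − s_(2) = 214277011200 − (18) = 214277011182.

Σ = 214277011182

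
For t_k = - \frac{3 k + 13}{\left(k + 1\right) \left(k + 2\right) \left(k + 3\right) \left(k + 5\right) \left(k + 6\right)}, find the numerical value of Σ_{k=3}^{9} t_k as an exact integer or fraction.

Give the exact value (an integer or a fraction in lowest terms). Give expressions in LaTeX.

Σ = -91/15840

The ratio is (k + 1)*(k + 5)*(3*k + 16)/((k + 4)*(k + 7)*(3*k + 13)).
So A=k + 1 and B=k + 7, with C=k**2 + 25*k/3 + 52/3.
Set up (k + 1)·f(k+1) − (k + 6)·f(k) − (k**2 + 25*k/3 + 52/3) = 0.
From deg A=1, deg B=1, deg C=2: d=5.
Coefficient equations give f(k) = k*(k + 3)*(k + 4)*(k**2 + 8*k + 17)/30.
Get s_k = R·t_k = k*(-k**2 - 8*k - 17)/(10*(k**3 + 8*k**2 + 17*k + 10)) with R(k) = B(k−1)f(k)/C(k) = k*(k + 3)*(k + 6)*(k**2 + 8*k + 17)/(10*(3*k + 13)).
s_(k+1) − s_k = (-3*k - 13)/(k**5 + 17*k**4 + 107*k**3 + 307*k**2 + 396*k + 180) = t_k.
Sum = s_(10) − s_(3); s_(10) = -197/1980, s_(3) = -3/32 ⇒ -91/15840.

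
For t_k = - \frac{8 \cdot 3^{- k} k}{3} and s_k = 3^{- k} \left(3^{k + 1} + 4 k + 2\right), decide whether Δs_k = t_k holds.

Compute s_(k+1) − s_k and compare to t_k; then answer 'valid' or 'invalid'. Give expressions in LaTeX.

valid (s_(k+1) − s_k reduces to t_k)

s_(k+1) = (9*3**k + 4*k + 6)/(3*3**k)
s_(k+1) − s_k = -8*k/(3*3**k)
(s_(k+1) − s_k) − t_k = 0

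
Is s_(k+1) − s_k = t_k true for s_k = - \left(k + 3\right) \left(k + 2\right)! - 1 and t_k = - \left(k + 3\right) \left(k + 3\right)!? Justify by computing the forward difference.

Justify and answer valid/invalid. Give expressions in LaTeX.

Valid: the claim telescopes to t_k.

s_(k+1) = -(k + 4)*factorial(k + 3) - 1
s_(k+1) − s_k = -(k + 3)*factorial(k + 3)
(s_(k+1) − s_k) − t_k = 0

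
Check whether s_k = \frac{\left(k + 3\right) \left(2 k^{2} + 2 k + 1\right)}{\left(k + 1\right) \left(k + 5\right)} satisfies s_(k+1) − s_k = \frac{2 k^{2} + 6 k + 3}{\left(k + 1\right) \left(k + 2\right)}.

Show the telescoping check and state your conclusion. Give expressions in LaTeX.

Invalid: residual \frac{2 \left(- 10 k^{2} - 28 k - 13\right)}{k^{4} + 14 k^{3} + 65 k^{2} + 112 k + 60} ≠ 0.

s_(k+1) = (k + 4)*(2*k + 2*(k + 1)**2 + 3)/((k + 2)*(k + 6))
s_(k+1) − s_k = (2*k**4 + 28*k**3 + 109*k**2 + 157*k + 64)/(k**4 + 14*k**3 + 65*k**2 + 112*k + 60)
(s_(k+1) − s_k) − t_k = 2*(-10*k**2 - 28*k - 13)/(k**4 + 14*k**3 + 65*k**2 + 112*k + 60)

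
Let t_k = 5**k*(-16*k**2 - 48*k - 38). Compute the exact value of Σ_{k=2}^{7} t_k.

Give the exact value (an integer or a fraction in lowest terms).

The ratio is 5*(8*k**2 + 40*k + 51)/(8*k**2 + 24*k + 19).
Factor: A=5; B=1; C=k**2 + 3*k + 19/8.
f must satisfy (5)·f(k+1) − (1)·f(k) = k**2 + 3*k + 19/8.
Bound: deg f ≤ 2.
A polynomial solution: f(k) = (2*k**2 + k + 1)/8.
R(k) = B(k−1)·f(k)/C(k) = (2*k**2 + k + 1)/(8*k**2 + 24*k + 19); s_k = R·t_k = -2*5**k*(2*k**2 + k + 1).
Check: Δs_k = 5**k*(-16*k**2 - 48*k - 38). ✓
Telescoping: Σ = s_(8) − s_(2) = -107031250 − (-550) = -107030700.

Σ = -107030700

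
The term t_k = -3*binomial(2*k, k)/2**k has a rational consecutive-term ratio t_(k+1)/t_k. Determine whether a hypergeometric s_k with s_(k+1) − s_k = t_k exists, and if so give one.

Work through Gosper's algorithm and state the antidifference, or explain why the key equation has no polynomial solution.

t_(k+1)/t_k = (2*k + 1)/(k + 1).
Factor: A=2*k + 1; B=k + 1; C=1.
Need (2*k + 1)·f(k+1) − (k)·f(k) = 1.
Bound: deg f ≤ -1.
Bound -1 < 0, so the key equation has no polynomial solution.

none (Gosper's algorithm certifies no s_k)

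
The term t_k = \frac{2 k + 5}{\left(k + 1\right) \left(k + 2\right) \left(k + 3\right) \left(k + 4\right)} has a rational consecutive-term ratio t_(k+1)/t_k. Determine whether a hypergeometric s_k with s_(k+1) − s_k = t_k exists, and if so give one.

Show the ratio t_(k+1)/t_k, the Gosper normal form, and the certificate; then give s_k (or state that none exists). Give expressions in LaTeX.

s_k = \frac{k \left(k + 4\right)}{3 \left(k^{2} + 4 k + 3\right)}

Compute t_(k+1)/t_k: get (k + 1)*(2*k + 7)/((k + 5)*(2*k + 5)).
A = k + 1, B = k + 5, C = k + 5/2.
Key eq: (k + 1)·f(k+1) = (k + 4)·f(k) + (k + 5/2).
Bound: deg f ≤ 3.
A polynomial solution: f(k) = k*(k + 2)*(k + 4)/6.
Certificate R = B(k−1)f/C = k*(k + 2)*(k + 4)**2/(3*(2*k + 5)) gives s_k = k*(k + 4)/(3*(k**2 + 4*k + 3)).
Verify: (2*k + 5)/(k**4 + 10*k**3 + 35*k**2 + 50*k + 24) matches t_k.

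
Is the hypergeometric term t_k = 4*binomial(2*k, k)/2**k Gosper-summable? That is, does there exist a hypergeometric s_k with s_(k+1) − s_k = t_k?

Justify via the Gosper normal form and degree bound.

No. Not Gosper-summable.

Step 1: r(k) = (2*k + 1)/(k + 1).
Take A(k)=2*k + 1, B(k)=k + 1, C(k)=1.
Solve (2*k + 1)·f(k+1) − (k)·f(k) = 1.
deg f ≤ -1 (via 1,1,0).
deg f ≤ -1 is impossible — no certificate.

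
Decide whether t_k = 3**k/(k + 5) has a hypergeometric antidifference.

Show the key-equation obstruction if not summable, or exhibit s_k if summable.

No — t_k has no hypergeometric antidifference.

t_(k+1)/t_k = 3*(k + 5)/(k + 6).
Take A(k)=3*k + 15, B(k)=k + 6, C(k)=1.
Solve (3*k + 15)·f(k+1) − (k + 5)·f(k) = 1.
Degrees (1,1,0) ⇒ d ≤ -1.
d = -1 < 0 ⇒ no nonzero polynomial f; not summable.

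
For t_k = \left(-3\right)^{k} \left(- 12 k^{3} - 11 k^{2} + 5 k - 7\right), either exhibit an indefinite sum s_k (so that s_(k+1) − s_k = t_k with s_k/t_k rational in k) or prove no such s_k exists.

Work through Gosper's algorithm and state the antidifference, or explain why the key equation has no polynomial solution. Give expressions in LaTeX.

s_k = \left(-3\right)^{k} \left(3 k^{3} - 4 k^{2} - 2 k + 4\right)

The ratio is 3*(-12*k**3 - 47*k**2 - 53*k - 25)/(12*k**3 + 11*k**2 - 5*k + 7).
Gosper form: A/B · C(k+1)/C(k) with A=-3, B=1, C=k**3 + 11*k**2/12 - 5*k/12 + 7/12.
Need (-3)·f(k+1) − (1)·f(k) = k**3 + 11*k**2/12 - 5*k/12 + 7/12.
deg f ≤ 3 (via 0,0,3).
Solving with deg f ≤ 3: f(k) = -(3*k**3 - 4*k**2 - 2*k + 4)/12.
Get s_k = R·t_k = (-3)**k*(3*k**3 - 4*k**2 - 2*k + 4) with R(k) = B(k−1)f(k)/C(k) = -(3*k**3 - 4*k**2 - 2*k + 4)/(12*k**3 + 11*k**2 - 5*k + 7).
Check: Δs_k = (-3)**k*(-12*k**3 - 11*k**2 + 5*k - 7). ✓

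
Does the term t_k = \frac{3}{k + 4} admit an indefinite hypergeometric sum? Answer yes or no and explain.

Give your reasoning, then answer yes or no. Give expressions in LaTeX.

No. Not Gosper-summable.

The ratio is (k + 4)/(k + 5).
A = k + 4, B = k + 5, C = 1.
Solve (k + 4)·f(k+1) − (k + 4)·f(k) = 1.
Degrees (1,1,0) ⇒ d ≤ 0.
Generic f = c0 gives residual -1; -1 = 0 cannot hold, so t_k is not Gosper-summable.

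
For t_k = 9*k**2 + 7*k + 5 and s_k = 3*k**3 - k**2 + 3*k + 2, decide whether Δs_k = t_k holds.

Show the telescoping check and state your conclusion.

valid; difference matches t_k

s_(k+1) = 3*k**3 + 8*k**2 + 10*k + 7
s_(k+1) − s_k = 9*k**2 + 7*k + 5
(s_(k+1) − s_k) − t_k = 0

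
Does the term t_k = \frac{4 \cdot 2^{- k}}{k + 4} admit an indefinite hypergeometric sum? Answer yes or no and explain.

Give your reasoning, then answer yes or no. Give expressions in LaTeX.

Ratio r(k) = (k + 4)/(2*(k + 5)).
A = k/2 + 2, B = k + 5, C = 1.
Solve (k/2 + 2)·f(k+1) − (k + 4)·f(k) = 1.
Bound: deg f ≤ -1.
deg f ≤ -1 is impossible — no certificate.

No — t_k has no hypergeometric antidifference.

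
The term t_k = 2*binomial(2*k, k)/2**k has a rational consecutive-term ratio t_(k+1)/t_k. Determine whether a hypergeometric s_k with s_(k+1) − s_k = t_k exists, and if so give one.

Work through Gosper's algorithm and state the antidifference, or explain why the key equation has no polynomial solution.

t_(k+1)/t_k = (2*k + 1)/(k + 1).
A = 2*k + 1, B = k + 1, C = 1.
f must satisfy (2*k + 1)·f(k+1) − (k)·f(k) = 1.
Bound: deg f ≤ -1.
d = -1 < 0 ⇒ no nonzero polynomial f; not summable.

none — t_k is not Gosper-summable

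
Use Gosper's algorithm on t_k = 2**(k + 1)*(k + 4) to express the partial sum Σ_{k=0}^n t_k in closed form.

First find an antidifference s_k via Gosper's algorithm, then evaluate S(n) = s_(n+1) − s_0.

S(n) = 4*2**n*n + 12*2**n - 4

r(k) = 2*(k + 5)/(k + 4) after simplifying.
Normal form (A,B,C) = (2, 1, k + 4).
Key eq: (2)·f(k+1) = (1)·f(k) + (k + 4).
From deg A=0, deg B=0, deg C=1: d=1.
A polynomial solution: f(k) = k + 2.
So s_k = (B(k−1)f/C)·t_k = ((k + 2)/(k + 4))·t_k = 2**(k + 1)*(k + 2).
Verify: 2**(k + 1)*(k + 4) matches t_k.
Evaluate: s_(n+1) = 2**(n + 2)*(n + 3); subtract s_(0) = 4 ⇒ S(n) = 4*2**n*n + 12*2**n - 4.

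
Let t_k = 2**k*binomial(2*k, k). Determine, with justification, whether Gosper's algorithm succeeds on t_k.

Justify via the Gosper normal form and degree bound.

No — negative degree bound, so no certificate f.

The ratio is 4*(2*k + 1)/(k + 1).
So A=8*k + 4 and B=k + 1, with C=1.
f must satisfy (8*k + 4)·f(k+1) − (k)·f(k) = 1.
From deg A=1, deg B=1, deg C=0: d=-1.
d = -1 < 0 ⇒ no nonzero polynomial f; not summable.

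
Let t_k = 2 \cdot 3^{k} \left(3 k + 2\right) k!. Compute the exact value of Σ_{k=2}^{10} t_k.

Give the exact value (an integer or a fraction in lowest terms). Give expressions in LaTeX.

Ratio r(k) = 3*(k + 1)*(3*k + 5)/(3*k + 2).
Gosper form: A/B · C(k+1)/C(k) with A=3*k + 3, B=1, C=k + 2/3.
Key eq: (3*k + 3)·f(k+1) = (1)·f(k) + (k + 2/3).
Degrees (1,0,1) ⇒ d ≤ 0.
Solving with deg f ≤ 0: f(k) = 1/3.
Get s_k = R·t_k = 2*3**k*factorial(k) with R(k) = B(k−1)f(k)/C(k) = 1/(3*k + 2).
Verify: 2*3**k*(3*k + 2)*factorial(k) matches t_k.
Evaluate s at k=11 and k=2: 14142282739200 and 36; difference 14142282739164.

Σ = 14142282739164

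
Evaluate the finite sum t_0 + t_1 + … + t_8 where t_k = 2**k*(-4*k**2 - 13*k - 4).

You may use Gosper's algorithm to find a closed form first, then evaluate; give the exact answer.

Σ = -153086

Step 1: r(k) = 2*(4*k**2 + 21*k + 21)/(4*k**2 + 13*k + 4).
Take A(k)=2, B(k)=1, C(k)=k**2 + 13*k/4 + 1.
Solve (2)·f(k+1) − (1)·f(k) = k**2 + 13*k/4 + 1.
deg f ≤ 2 (via 0,0,2).
Solve for f: f(k) = (4*k**2 - 3*k + 2)/4 (degree 2 ≤ 2).
Then R = B(k−1)f/C = (4*k**2 - 3*k + 2)/(4*k**2 + 13*k + 4), so s_k = R(k)·t_k = 2**k*(-4*k**2 + 3*k - 2).
Δs = 2**k*(-4*k**2 - 13*k - 4), as required.
Σ_(k=0)^(8) t_k = s_(9) − s_(0) = -153088 − (-2) = -153086.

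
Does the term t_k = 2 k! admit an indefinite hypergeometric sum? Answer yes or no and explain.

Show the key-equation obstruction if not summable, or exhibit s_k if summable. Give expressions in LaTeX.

t_(k+1)/t_k = k + 1.
A = k + 1, B = 1, C = 1.
f must satisfy (k + 1)·f(k+1) − (1)·f(k) = 1.
d = -1 from the (1,0,0) case.
Negative degree bound (-1): no f exists, t_k not Gosper-summable.

No; the degree bound rules out any f.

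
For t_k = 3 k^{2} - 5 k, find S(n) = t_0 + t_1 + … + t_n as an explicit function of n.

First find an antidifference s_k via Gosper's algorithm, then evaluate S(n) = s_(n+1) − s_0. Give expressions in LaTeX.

Step 1: r(k) = (3*k**2 + k - 2)/(k*(3*k - 5)).
Factor: A=1; B=1; C=k**2 - 5*k/3.
Set up (1)·f(k+1) − (1)·f(k) − (k**2 - 5*k/3) = 0.
Degrees (0,0,2) ⇒ d ≤ 3.
A polynomial solution: f(k) = k*(k - 3)*(k - 1)/3.
So s_k = (B(k−1)f/C)·t_k = ((k - 3)*(k - 1)/(3*k - 5))·t_k = k*(k**2 - 4*k + 3).
Δs = k*(3*k - 5), as required.
Σ_(k=0)^n t_k = s_(n+1) − s_(0) = (n*(n**2 - n - 2)) − (0), i.e. n*(n**2 - n - 2).

S(n) = n \left(n^{2} - n - 2\right)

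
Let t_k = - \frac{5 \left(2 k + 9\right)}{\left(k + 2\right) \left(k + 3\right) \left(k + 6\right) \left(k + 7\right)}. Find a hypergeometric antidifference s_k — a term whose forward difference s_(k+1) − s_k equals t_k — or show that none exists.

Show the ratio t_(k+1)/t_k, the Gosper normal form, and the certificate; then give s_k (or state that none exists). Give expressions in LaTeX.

Ratio r(k) = (k + 2)*(k + 6)*(2*k + 11)/((k + 4)*(k + 8)*(2*k + 9)).
Gosper form: A/B · C(k+1)/C(k) with A=k + 2, B=k + 8, C=k**3 + 27*k**2/2 + 121*k/2 + 90.
f must satisfy (k + 2)·f(k+1) − (k + 7)·f(k) = k**3 + 27*k**2/2 + 121*k/2 + 90.
Bound: deg f ≤ 5.
Solving with deg f ≤ 5: f(k) = k*(k + 3)*(k + 4)*(k + 5)*(k + 8)/24.
So s_k = (B(k−1)f/C)·t_k = (k*(k + 3)*(k + 7)*(k + 8)/(12*(2*k + 9)))·t_k = 5*k*(-k - 8)/(12*(k**2 + 8*k + 12)).
Verify: 5*(-2*k - 9)/(k**4 + 18*k**3 + 113*k**2 + 288*k + 252) matches t_k.

s_k = \frac{5 k \left(- k - 8\right)}{12 \left(k^{2} + 8 k + 12\right)}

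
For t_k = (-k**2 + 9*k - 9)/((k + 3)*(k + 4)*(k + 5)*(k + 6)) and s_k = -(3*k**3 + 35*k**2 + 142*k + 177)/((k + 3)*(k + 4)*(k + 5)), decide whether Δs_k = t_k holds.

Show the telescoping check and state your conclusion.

s_(k+1) = (-142*k - 3*(k + 1)**3 - 35*(k + 1)**2 - 319)/((k + 4)*(k + 5)*(k + 6))
s_(k+1) − s_k = (-k**2 + 9*k - 9)/(k**4 + 18*k**3 + 119*k**2 + 342*k + 360)
(s_(k+1) − s_k) − t_k = 0

Valid — Δs_k = t_k.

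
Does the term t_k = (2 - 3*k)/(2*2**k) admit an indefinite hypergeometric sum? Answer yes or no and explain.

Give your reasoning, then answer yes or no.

Step 1: r(k) = (3*k + 1)/(2*(3*k - 2)).
Gosper form: A/B · C(k+1)/C(k) with A=1/2, B=1, C=k - 2/3.
Key eq: (1/2)·f(k+1) = (1)·f(k) + (k - 2/3).
From deg A=0, deg B=0, deg C=1: d=1.
Coefficient equations give f(k) = -2*(3*k + 1)/3.
So s_k = (B(k−1)f/C)·t_k = (-2*(3*k + 1)/(3*k - 2))·t_k = (3*k + 1)/2**k.
Verify: (2 - 3*k)/(2*2**k) matches t_k.

Yes. s_k = (3*k + 1)/2**k.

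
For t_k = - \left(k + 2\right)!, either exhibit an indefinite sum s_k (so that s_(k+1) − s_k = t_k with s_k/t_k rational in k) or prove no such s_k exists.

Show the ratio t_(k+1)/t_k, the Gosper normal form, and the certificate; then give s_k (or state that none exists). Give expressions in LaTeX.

none (Gosper's algorithm certifies no s_k)

Step 1: r(k) = k + 3.
Gosper form: A/B · C(k+1)/C(k) with A=k + 3, B=1, C=1.
Key eq: (k + 3)·f(k+1) = (1)·f(k) + (1).
deg f ≤ -1 (via 1,0,0).
Bound -1 < 0, so the key equation has no polynomial solution.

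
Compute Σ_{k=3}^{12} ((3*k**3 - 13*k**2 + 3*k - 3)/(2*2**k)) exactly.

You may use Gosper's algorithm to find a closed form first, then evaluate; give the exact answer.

Σ = 52401/8192

The ratio is (3*k**3 - 4*k**2 - 14*k - 10)/(2*(3*k**3 - 13*k**2 + 3*k - 3)).
Normal form (A,B,C) = (1/2, 1, k**3 - 13*k**2/3 + k - 1).
f must satisfy (1/2)·f(k+1) − (1)·f(k) = k**3 - 13*k**2/3 + k - 1.
deg f ≤ 3 (via 0,0,3).
Match coefficients ⇒ f(k) = -2*k*(3*k**2 - 4*k + 4)/3.
Then R = B(k−1)f/C = -2*k*(3*k**2 - 4*k + 4)/(3*k**3 - 13*k**2 + 3*k - 3), so s_k = R(k)·t_k = k*(-3*k**2 + 4*k - 4)/2**k.
Δs = (3*k**3 - 13*k**2 + 3*k - 3)/(2*2**k), as required.
Σ_(k=3)^(12) t_k = s_(13) − s_(3) = -5967/8192 − (-57/8) = 52401/8192.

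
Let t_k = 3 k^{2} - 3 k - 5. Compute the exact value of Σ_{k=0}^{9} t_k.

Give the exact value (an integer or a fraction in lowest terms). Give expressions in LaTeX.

Σ = 670

r(k) = (3*k**2 + 3*k - 5)/(3*k**2 - 3*k - 5) after simplifying.
Factor: A=1; B=1; C=k**2 - k - 5/3.
Need (1)·f(k+1) − (1)·f(k) = k**2 - k - 5/3.
d = 3 from the (0,0,2) case.
Match coefficients ⇒ f(k) = k*(k**2 - 3*k - 3)/3.
So s_k = (B(k−1)f/C)·t_k = (k*(k**2 - 3*k - 3)/(3*k**2 - 3*k - 5))·t_k = k*(k**2 - 3*k - 3).
Verify: 3*k**2 - 3*k - 5 matches t_k.
Σ_(k=0)^(9) t_k = s_(10) − s_(0) = 670 − (0) = 670.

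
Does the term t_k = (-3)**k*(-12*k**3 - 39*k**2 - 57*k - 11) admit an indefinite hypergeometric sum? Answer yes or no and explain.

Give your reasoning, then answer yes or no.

Step 1: r(k) = 3*(-12*k**3 - 75*k**2 - 171*k - 119)/(12*k**3 + 39*k**2 + 57*k + 11).
Gosper form: A/B · C(k+1)/C(k) with A=-3, B=1, C=k**3 + 13*k**2/4 + 19*k/4 + 11/12.
Set up (-3)·f(k+1) − (1)·f(k) − (k**3 + 13*k**2/4 + 19*k/4 + 11/12) = 0.
From deg A=0, deg B=0, deg C=3: d=3.
Coefficient equations give f(k) = -(3*k**3 + 3*k**2 + 3*k - 4)/12.
R(k) = B(k−1)·f(k)/C(k) = -(3*k**3 + 3*k**2 + 3*k - 4)/(12*k**3 + 39*k**2 + 57*k + 11); s_k = R·t_k = (-3)**k*(3*k**3 + 3*k**2 + 3*k - 4).
Δs = (-3)**k*(-12*k**3 - 39*k**2 - 57*k - 11), as required.

Yes. s_k = (-3)**k*(3*k**3 + 3*k**2 + 3*k - 4).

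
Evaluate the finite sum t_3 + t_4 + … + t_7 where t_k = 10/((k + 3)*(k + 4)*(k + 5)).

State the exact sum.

Σ = 25/308

Compute t_(k+1)/t_k: get (k + 3)/(k + 6).
Take A(k)=k + 3, B(k)=k + 6, C(k)=1.
Need (k + 3)·f(k+1) − (k + 5)·f(k) = 1.
From deg A=1, deg B=1, deg C=0: d=2.
Coefficient equations give f(k) = k*(k + 7)/24.
R(k) = B(k−1)·f(k)/C(k) = k*(k + 5)*(k + 7)/24; s_k = R·t_k = 5*k*(k + 7)/(12*(k + 3)*(k + 4)).
Verify: 10/(k**3 + 12*k**2 + 47*k + 60) matches t_k.
Telescoping: Σ = s_(8) − s_(3) = 25/66 − (25/84) = 25/308.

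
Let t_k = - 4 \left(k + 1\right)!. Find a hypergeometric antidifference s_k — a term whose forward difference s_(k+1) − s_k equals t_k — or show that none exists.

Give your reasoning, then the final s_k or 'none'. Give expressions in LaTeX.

no hypergeometric antidifference exists

r(k) = k + 2 after simplifying.
Gosper form: A/B · C(k+1)/C(k) with A=k + 2, B=1, C=1.
Need (k + 2)·f(k+1) − (1)·f(k) = 1.
Bound: deg f ≤ -1.
Bound -1 < 0, so the key equation has no polynomial solution.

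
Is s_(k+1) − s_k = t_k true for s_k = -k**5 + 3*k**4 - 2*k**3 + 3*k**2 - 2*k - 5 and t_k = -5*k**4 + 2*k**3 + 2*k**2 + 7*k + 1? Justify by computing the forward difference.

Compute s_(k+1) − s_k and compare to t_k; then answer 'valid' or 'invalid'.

s_(k+1) = -k**5 - 2*k**4 + 5*k**2 + 5*k - 4
s_(k+1) − s_k = -5*k**4 + 2*k**3 + 2*k**2 + 7*k + 1
(s_(k+1) − s_k) − t_k = 0

valid (s_(k+1) − s_k reduces to t_k)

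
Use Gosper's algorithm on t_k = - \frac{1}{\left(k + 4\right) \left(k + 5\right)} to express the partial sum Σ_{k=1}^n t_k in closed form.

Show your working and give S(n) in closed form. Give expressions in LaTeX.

S(n) = - \frac{n}{5 n + 25}

The ratio is (k + 4)/(k + 6).
Factor: A=k + 4; B=k + 6; C=1.
Need (k + 4)·f(k+1) − (k + 5)·f(k) = 1.
d = 1 from the (1,1,0) case.
Solving with deg f ≤ 1: f(k) = k/4.
Certificate R = B(k−1)f/C = k*(k + 5)/4 gives s_k = -k/(4*k + 16).
Verify: -1/(k**2 + 9*k + 20) matches t_k.
Σ_(k=1)^n t_k = s_(n+1) − s_(1) = ((-n - 1)/(4*(n + 5))) − (-1/20), i.e. -n/(5*n + 25).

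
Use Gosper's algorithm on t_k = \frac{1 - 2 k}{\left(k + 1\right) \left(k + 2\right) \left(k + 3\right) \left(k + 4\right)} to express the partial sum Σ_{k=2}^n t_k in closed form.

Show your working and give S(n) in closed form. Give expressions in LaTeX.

S(n) = \frac{- n^{3} - 9 n^{2} + 4 n + 6}{30 \left(n^{3} + 9 n^{2} + 26 n + 24\right)}

t_(k+1)/t_k = (k + 1)*(2*k + 1)/((k + 5)*(2*k - 1)).
Factor: A=k + 1; B=k + 5; C=k - 1/2.
Solve (k + 1)·f(k+1) − (k + 4)·f(k) = k - 1/2.
Bound: deg f ≤ 3.
Solving with deg f ≤ 3: f(k) = -k/2.
Get s_k = R·t_k = k/((k + 1)*(k + 2)*(k + 3)) with R(k) = B(k−1)f(k)/C(k) = -k*(k + 4)/(2*k - 1).
Verify: (-k*(k + 4) + (k + 1)**2)/((k + 1)*(k + 2)*(k + 3)*(k + 4)) matches t_k.
Telescope: S(n) = s_(n+1) − s_(2) = (n + 1)/(n**3 + 9*n**2 + 26*n + 24) − (1/30) = (-n**3 - 9*n**2 + 4*n + 6)/(30*(n**3 + 9*n**2 + 26*n + 24)).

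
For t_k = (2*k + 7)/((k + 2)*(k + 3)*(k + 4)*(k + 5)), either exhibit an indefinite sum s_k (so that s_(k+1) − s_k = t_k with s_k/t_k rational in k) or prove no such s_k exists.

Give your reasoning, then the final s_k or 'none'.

Ratio r(k) = (k + 2)*(2*k + 9)/((k + 6)*(2*k + 7)).
So A=k + 2 and B=k + 6, with C=k + 7/2.
Solve (k + 2)·f(k+1) − (k + 5)·f(k) = k + 7/2.
d = 3 from the (1,1,1) case.
Solve for f: f(k) = k*(k + 3)*(k + 6)/16 (degree 3 ≤ 3).
So s_k = (B(k−1)f/C)·t_k = (k*(k + 3)*(k + 5)*(k + 6)/(8*(2*k + 7)))·t_k = k*(k + 6)/(8*(k**2 + 6*k + 8)).
Δs = (2*k + 7)/(k**4 + 14*k**3 + 71*k**2 + 154*k + 120), as required.

s_k = k*(k + 6)/(8*(k**2 + 6*k + 8))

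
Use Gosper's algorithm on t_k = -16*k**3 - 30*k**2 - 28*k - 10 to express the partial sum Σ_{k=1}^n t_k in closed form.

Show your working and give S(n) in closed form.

Compute t_(k+1)/t_k: get (8*k**3 + 39*k**2 + 68*k + 42)/(8*k**3 + 15*k**2 + 14*k + 5).
So A=1 and B=1, with C=k**3 + 15*k**2/8 + 7*k/4 + 5/8.
f must satisfy (1)·f(k+1) − (1)·f(k) = k**3 + 15*k**2/8 + 7*k/4 + 5/8.
deg f ≤ 4 (via 0,0,3).
Solving with deg f ≤ 4: f(k) = k*(4*k**3 + 2*k**2 + 3*k + 1)/16.
Then R = B(k−1)f/C = k*(4*k**3 + 2*k**2 + 3*k + 1)/(2*(8*k**3 + 15*k**2 + 14*k + 5)), so s_k = R(k)·t_k = k*(-4*k**3 - 2*k**2 - 3*k - 1).
s_(k+1) − s_k = -16*k**3 - 30*k**2 - 28*k - 10 = t_k.
Evaluate: s_(n+1) = -4*n**4 - 18*n**3 - 33*n**2 - 29*n - 10; subtract s_(1) = -10 ⇒ S(n) = n*(-4*n**3 - 18*n**2 - 33*n - 29).

S(n) = n*(-4*n**3 - 18*n**2 - 33*n - 29)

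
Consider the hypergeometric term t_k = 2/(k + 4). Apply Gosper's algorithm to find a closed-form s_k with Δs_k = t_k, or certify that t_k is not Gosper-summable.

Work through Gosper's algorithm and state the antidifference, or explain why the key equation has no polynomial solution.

no hypergeometric antidifference exists

Step 1: r(k) = (k + 4)/(k + 5).
Normal form (A,B,C) = (k + 4, k + 5, 1).
Key eq: (k + 4)·f(k+1) = (k + 4)·f(k) + (1).
deg f ≤ 0 (via 1,1,0).
f = c0 ⇒ A·f(k+1) − B(k−1)·f(k) − C = -1. The system {-1 = 0} is inconsistent; no antidifference.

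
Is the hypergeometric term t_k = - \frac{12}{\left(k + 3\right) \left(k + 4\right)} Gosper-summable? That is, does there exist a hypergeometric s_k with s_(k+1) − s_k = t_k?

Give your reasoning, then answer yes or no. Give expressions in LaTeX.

Yes. s_k = - \frac{4 k}{k + 3}.

Compute t_(k+1)/t_k: get (k + 3)/(k + 5).
Gosper form: A/B · C(k+1)/C(k) with A=k + 3, B=k + 5, C=1.
Key eq: (k + 3)·f(k+1) = (k + 4)·f(k) + (1).
Degrees (1,1,0) ⇒ d ≤ 1.
Coefficient equations give f(k) = k/3.
So s_k = (B(k−1)f/C)·t_k = (k*(k + 4)/3)·t_k = -4*k/(k + 3).
Verify: -12/(k**2 + 7*k + 12) matches t_k.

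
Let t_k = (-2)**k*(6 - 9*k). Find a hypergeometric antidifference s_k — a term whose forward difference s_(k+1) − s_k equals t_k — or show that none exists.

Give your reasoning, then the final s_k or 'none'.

s_k = (-2)**k*(3*k - 4)

t_(k+1)/t_k = 2*(-3*k - 1)/(3*k - 2).
Factor: A=-2; B=1; C=k - 2/3.
Need (-2)·f(k+1) − (1)·f(k) = k - 2/3.
From deg A=0, deg B=0, deg C=1: d=1.
Match coefficients ⇒ f(k) = -(3*k - 4)/9.
Certificate R = B(k−1)f/C = -(3*k - 4)/(3*(3*k - 2)) gives s_k = (-2)**k*(3*k - 4).
Check: Δs_k = (-2)**k*(6 - 9*k). ✓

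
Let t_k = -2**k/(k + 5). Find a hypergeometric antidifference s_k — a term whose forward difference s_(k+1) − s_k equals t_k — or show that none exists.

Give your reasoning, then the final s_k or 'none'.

r(k) = 2*(k + 5)/(k + 6) after simplifying.
Normal form (A,B,C) = (2*k + 10, k + 6, 1).
Solve (2*k + 10)·f(k+1) − (k + 5)·f(k) = 1.
Degrees (1,1,0) ⇒ d ≤ -1.
deg f ≤ -1 is impossible — no certificate.

not Gosper-summable; s_k does not exist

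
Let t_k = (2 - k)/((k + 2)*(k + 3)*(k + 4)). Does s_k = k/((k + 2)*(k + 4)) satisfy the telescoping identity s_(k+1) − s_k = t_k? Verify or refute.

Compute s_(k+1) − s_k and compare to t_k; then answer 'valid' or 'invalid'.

Invalid: residual 2*(k - 1)/(k**4 + 14*k**3 + 71*k**2 + 154*k + 120) ≠ 0.

s_(k+1) = (k + 1)/((k + 3)*(k + 5))
s_(k+1) − s_k = (-k**2 - k + 8)/(k**4 + 14*k**3 + 71*k**2 + 154*k + 120)
(s_(k+1) − s_k) − t_k = 2*(k - 1)/(k**4 + 14*k**3 + 71*k**2 + 154*k + 120)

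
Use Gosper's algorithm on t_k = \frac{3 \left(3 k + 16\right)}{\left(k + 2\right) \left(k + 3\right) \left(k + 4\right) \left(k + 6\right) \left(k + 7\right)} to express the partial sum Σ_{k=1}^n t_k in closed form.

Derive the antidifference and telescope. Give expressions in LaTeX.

S(n) = \frac{n \left(n^{2} + 14 n + 61\right)}{28 \left(n^{3} + 14 n^{2} + 61 n + 84\right)}

The ratio is (k + 2)*(k + 6)*(3*k + 19)/((k + 5)*(k + 8)*(3*k + 16)).
Gosper form: A/B · C(k+1)/C(k) with A=k + 2, B=k + 8, C=k**2 + 31*k/3 + 80/3.
Key eq: (k + 2)·f(k+1) = (k + 7)·f(k) + (k**2 + 31*k/3 + 80/3).
From deg A=1, deg B=1, deg C=2: d=5.
Coefficient equations give f(k) = k*(k + 4)*(k + 5)*(k**2 + 11*k + 36)/108.
So s_k = (B(k−1)f/C)·t_k = (k*(k + 4)*(k + 7)*(k**2 + 11*k + 36)/(36*(3*k + 16)))·t_k = k*(k**2 + 11*k + 36)/(12*(k**3 + 11*k**2 + 36*k + 36)).
s_(k+1) − s_k = 3*(3*k + 16)/(k**5 + 22*k**4 + 185*k**3 + 740*k**2 + 1404*k + 1008) = t_k.
s_(n+1) = (n**3 + 14*n**2 + 61*n + 48)/(12*(n**3 + 14*n**2 + 61*n + 84)) and s_(1) = 1/21, so S(n) = n*(n**2 + 14*n + 61)/(28*(n**3 + 14*n**2 + 61*n + 84)).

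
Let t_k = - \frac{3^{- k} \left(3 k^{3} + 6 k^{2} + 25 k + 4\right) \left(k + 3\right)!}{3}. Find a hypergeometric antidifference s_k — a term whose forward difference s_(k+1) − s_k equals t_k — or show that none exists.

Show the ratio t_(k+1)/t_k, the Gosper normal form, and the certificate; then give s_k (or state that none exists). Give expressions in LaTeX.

s_k = - 3^{- k} \left(3 k^{2} - 3 k + 4\right) \left(k + 3\right)!

t_(k+1)/t_k = (3*k**4 + 27*k**3 + 106*k**2 + 222*k + 152)/(3*(3*k**3 + 6*k**2 + 25*k + 4)).
Normal form (A,B,C) = (k/3 + 4/3, 1, k**3 + 2*k**2 + 25*k/3 + 4/3).
Solve (k/3 + 4/3)·f(k+1) − (1)·f(k) = k**3 + 2*k**2 + 25*k/3 + 4/3.
Bound: deg f ≤ 2.
Coefficient equations give f(k) = 3*k**2 - 3*k + 4.
Certificate R = B(k−1)f/C = 3*(3*k**2 - 3*k + 4)/(3*k**3 + 6*k**2 + 25*k + 4) gives s_k = -(3*k**2 - 3*k + 4)*factorial(k + 3)/3**k.
Δs = -(3*k**3 + 6*k**2 + 25*k + 4)*factorial(k + 3)/(3*3**k), as required.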